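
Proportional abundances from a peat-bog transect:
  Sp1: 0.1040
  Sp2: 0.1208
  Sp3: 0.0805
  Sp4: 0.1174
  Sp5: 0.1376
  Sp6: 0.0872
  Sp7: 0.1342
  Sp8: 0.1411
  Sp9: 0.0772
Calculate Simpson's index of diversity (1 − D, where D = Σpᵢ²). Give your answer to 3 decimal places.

0.884

D = 0.104² + 0.1208² + 0.0805² + 0.1174² + 0.1376² + 0.0872² + 0.1342² + 0.1411² + 0.0772² = 0.01082 + 0.01459 + 0.00648 + 0.01378 + 0.01893 + 0.00760 + 0.01801 + 0.01991 + 0.00596 = 0.11609 (working shown to 5 dp, full precision carried).
So 1 − D = 0.88391, i.e. 0.884 to 3 decimal places.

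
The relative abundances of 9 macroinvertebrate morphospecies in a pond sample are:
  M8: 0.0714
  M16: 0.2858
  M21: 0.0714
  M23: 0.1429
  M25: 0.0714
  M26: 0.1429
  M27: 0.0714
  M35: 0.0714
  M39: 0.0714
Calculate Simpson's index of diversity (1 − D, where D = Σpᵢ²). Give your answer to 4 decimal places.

0.8469

D = 0.0714² + 0.2858² + 0.0714² + 0.1429² + 0.0714² + 0.1429² + 0.0714² + 0.0714² + 0.0714² = 0.005098 + 0.081682 + 0.005098 + 0.020420 + 0.005098 + 0.020420 + 0.005098 + 0.005098 + 0.005098 = 0.153110 (working shown to 6 dp, full precision carried).
So 1 − D = 0.846890, i.e. 0.8469 to 4 decimal places.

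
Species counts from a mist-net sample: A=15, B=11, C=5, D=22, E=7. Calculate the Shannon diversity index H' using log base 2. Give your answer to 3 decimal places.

2.140

Total N = 15+11+5+22+7 = 60, so the proportions are 0.25, 0.18333, 0.08333, 0.36667, 0.11667 (working shown to 5 dp, full precision carried).
Each pᵢ log₂ pᵢ term: 0.25×(-2.00000)=-0.50000, 0.18333×(-2.44746)=-0.44870, 0.08333×(-3.58496)=-0.29875, 0.36667×(-1.44746)=-0.53073, 0.11667×(-3.09954)=-0.36161.
Sum = -2.13980, so H' = 2.140.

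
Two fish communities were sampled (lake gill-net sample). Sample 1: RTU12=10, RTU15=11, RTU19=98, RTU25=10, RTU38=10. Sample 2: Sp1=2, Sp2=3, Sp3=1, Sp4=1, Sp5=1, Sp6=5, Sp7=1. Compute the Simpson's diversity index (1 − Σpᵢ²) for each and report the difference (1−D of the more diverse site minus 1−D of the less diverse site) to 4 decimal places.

Sample 1: N=139, proportions 0.0719424, 0.0791367, 0.705036, 0.0719424, 0.0719424, giving 1−D = 0.4811345 (working shown to 7 dp, full precision carried).
Sample 2: N=14, proportions 0.1428571, 0.2142857, 0.0714286, 0.0714286, 0.0714286, 0.3571429, 0.0714286, giving 1−D = 0.7857143.
Difference = |0.4811345 − 0.7857143| = 0.3045798, i.e. 0.3046 to 4 decimal places.

0.3046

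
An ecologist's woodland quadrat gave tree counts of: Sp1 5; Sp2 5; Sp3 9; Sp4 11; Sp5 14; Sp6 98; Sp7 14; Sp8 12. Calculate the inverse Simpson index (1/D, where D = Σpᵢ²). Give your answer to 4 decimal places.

2.7159

Total N = 5+5+9+11+14+98+14+12 = 168, so the proportions are 0.0297619, 0.0297619, 0.0535714, 0.0654762, 0.0833333, 0.5833333, 0.0833333, 0.0714286 (working shown to 7 dp, full precision carried).
D = 0.0297619² + 0.0297619² + 0.0535714² + 0.0654762² + 0.0833333² + 0.5833333² + 0.0833333² + 0.0714286² = 0.0008858 + 0.0008858 + 0.0028699 + 0.0042871 + 0.0069444 + 0.3402778 + 0.0069444 + 0.0051020 = 0.3681973.
So 1/D = 2.715935, i.e. 2.7159 to 4 decimal places.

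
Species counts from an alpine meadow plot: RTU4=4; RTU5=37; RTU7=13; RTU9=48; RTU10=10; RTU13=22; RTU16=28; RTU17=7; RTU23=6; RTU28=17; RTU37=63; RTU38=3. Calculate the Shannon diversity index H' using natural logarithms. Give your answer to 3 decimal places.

2.144

Total N = 4+37+13+48+10+22+28+7+6+17+63+3 = 258, so the proportions are 0.0155, 0.14341, 0.05039, 0.18605, 0.03876, 0.08527, 0.10853, 0.02713, 0.02326, 0.06589, 0.24419, 0.01163 (working shown to 5 dp, full precision carried).
Each pᵢ ln pᵢ term: 0.0155×(-4.16667)=-0.06460, 0.14341×(-1.94204)=-0.27851, 0.05039×(-2.98801)=-0.15056, 0.18605×(-1.68176)=-0.31289, 0.03876×(-3.25037)=-0.12598, 0.08527×(-2.46192)=-0.20993, 0.10853×(-2.22076)=-0.24101, 0.02713×(-3.60705)=-0.09787, 0.02326×(-3.76120)=-0.08747, 0.06589×(-2.71975)=-0.17921, 0.24419×(-1.40982)=-0.34426, 0.01163×(-4.45435)=-0.05179.
Sum = -2.14408, so H' = 2.144.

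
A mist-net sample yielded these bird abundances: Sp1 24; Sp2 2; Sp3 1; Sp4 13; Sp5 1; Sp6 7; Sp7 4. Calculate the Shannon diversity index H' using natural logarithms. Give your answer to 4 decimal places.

Total N = 24+2+1+13+1+7+4 = 52, so the proportions are 0.461538, 0.038462, 0.019231, 0.25, 0.019231, 0.134615, 0.076923 (working shown to 6 dp, full precision carried).
Each pᵢ ln pᵢ term: 0.461538×(-0.773190)=-0.356857, 0.038462×(-3.258097)=-0.125311, 0.019231×(-3.951244)=-0.075985, 0.25×(-1.386294)=-0.346574, 0.019231×(-3.951244)=-0.075985, 0.134615×(-2.005334)=-0.269949, 0.076923×(-2.564949)=-0.197304.
Sum = -1.447965, so H' = 1.4480.

1.4480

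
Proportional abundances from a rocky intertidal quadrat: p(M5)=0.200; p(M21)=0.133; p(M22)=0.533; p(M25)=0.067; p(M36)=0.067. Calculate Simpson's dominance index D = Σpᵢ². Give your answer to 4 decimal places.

0.3508

D = 0.2² + 0.133² + 0.533² + 0.067² + 0.067² = 0.040000 + 0.017689 + 0.284089 + 0.004489 + 0.004489 = 0.350756 (working shown to 6 dp, full precision carried).
To 4 decimal places, D = 0.3508.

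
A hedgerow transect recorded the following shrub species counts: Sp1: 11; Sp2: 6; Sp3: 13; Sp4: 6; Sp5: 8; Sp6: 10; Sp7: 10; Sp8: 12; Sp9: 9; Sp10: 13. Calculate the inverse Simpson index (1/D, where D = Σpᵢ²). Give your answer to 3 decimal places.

9.416

Total N = 11+6+13+6+8+10+10+12+9+13 = 98, so the proportions are 0.1122449, 0.0612245, 0.1326531, 0.0612245, 0.0816327, 0.1020408, 0.1020408, 0.122449, 0.0918367, 0.1326531 (working shown to 7 dp, full precision carried).
D = 0.1122449² + 0.0612245² + 0.1326531² + 0.0612245² + 0.0816327² + 0.1020408² + 0.1020408² + 0.122449² + 0.0918367² + 0.1326531² = 0.0125989 + 0.0037484 + 0.0175968 + 0.0037484 + 0.0066639 + 0.0104123 + 0.0104123 + 0.0149938 + 0.0084340 + 0.0175968 = 0.1062057.
So 1/D = 9.41569, i.e. 9.416 to 3 decimal places.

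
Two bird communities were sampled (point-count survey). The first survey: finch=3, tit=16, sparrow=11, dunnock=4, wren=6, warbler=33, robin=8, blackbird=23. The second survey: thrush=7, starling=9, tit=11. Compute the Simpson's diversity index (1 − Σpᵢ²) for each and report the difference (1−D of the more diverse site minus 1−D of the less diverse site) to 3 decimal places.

The first survey: N=104, proportions 0.02885, 0.15385, 0.10577, 0.03846, 0.05769, 0.31731, 0.07692, 0.22115, giving 1−D = 0.80399 (working shown to 5 dp, full precision carried).
The second survey: N=27, proportions 0.25926, 0.33333, 0.40741, giving 1−D = 0.65569.
Difference = |0.80399 − 0.65569| = 0.14830, i.e. 0.148 to 3 decimal places.

0.148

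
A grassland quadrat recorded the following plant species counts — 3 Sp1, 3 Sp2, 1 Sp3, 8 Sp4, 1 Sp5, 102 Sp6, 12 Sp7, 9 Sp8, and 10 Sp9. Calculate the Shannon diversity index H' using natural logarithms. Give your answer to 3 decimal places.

1.195

Total N = 3+3+1+8+1+102+12+9+10 = 149, so the proportions are 0.02013, 0.02013, 0.00671, 0.05369, 0.00671, 0.68456, 0.08054, 0.0604, 0.06711 (working shown to 5 dp, full precision carried).
Each pᵢ ln pᵢ term: 0.02013×(-3.90533)=-0.07863, 0.02013×(-3.90533)=-0.07863, 0.00671×(-5.00395)=-0.03358, 0.05369×(-2.92450)=-0.15702, 0.00671×(-5.00395)=-0.03358, 0.68456×(-0.37897)=-0.25943, 0.08054×(-2.51904)=-0.20288, 0.0604×(-2.80672)=-0.16953, 0.06711×(-2.70136)=-0.18130.
Sum = -1.19459, so H' = 1.195.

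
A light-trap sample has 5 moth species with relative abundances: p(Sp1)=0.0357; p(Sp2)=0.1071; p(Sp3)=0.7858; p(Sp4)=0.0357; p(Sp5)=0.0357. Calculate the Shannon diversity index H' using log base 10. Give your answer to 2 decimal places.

Each pᵢ log₁₀ pᵢ term (working shown to 4 dp, full precision carried): 0.0357×(-1.4473)=-0.0517, 0.1071×(-0.9702)=-0.1039, 0.7858×(-0.1047)=-0.0823, 0.0357×(-1.4473)=-0.0517, 0.0357×(-1.4473)=-0.0517.
Sum = -0.3412, so H' = 0.34.

0.34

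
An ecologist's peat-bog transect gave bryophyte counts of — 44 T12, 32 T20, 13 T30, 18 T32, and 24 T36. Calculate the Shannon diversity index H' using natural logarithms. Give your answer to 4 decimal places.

1.5237

Total N = 44+32+13+18+24 = 131, so the proportions are 0.335878, 0.244275, 0.099237, 0.137405, 0.183206 (working shown to 6 dp, full precision carried).
Each pᵢ ln pᵢ term: 0.335878×(-1.091008)=-0.366445, 0.244275×(-1.409461)=-0.344296, 0.099237×(-2.310248)=-0.229261, 0.137405×(-1.984826)=-0.272724, 0.183206×(-1.697143)=-0.310927.
Sum = -1.523654, so H' = 1.5237.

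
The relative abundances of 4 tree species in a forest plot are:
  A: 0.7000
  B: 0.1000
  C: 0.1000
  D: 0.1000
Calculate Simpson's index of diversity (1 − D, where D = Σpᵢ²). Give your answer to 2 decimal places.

D = 0.7² + 0.1² + 0.1² + 0.1² = 0.4900 + 0.0100 + 0.0100 + 0.0100 = 0.5200 (working shown to 4 dp, full precision carried).
So 1 − D = 0.4800, i.e. 0.48 to 2 decimal places.

0.48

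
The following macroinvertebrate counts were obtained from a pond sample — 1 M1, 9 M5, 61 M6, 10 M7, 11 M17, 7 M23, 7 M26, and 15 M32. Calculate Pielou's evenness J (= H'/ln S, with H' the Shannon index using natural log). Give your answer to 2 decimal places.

Total N = 1+9+61+10+11+7+7+15 = 121, so the proportions are 0.0083, 0.0744, 0.5041, 0.0826, 0.0909, 0.0579, 0.0579, 0.124 (working shown to 4 dp, full precision carried).
H' = −Σ pᵢ ln pᵢ = −((-0.0396) + (-0.1933) + (-0.3453) + (-0.2061) + (-0.2180) + (-0.1649) + (-0.1649) + (-0.2588)) = 1.5908.
With S = 8 species, ln S = 2.0794, so J = 1.5908/2.0794 = 0.7650, i.e. 0.77 to 2 decimal places.

0.77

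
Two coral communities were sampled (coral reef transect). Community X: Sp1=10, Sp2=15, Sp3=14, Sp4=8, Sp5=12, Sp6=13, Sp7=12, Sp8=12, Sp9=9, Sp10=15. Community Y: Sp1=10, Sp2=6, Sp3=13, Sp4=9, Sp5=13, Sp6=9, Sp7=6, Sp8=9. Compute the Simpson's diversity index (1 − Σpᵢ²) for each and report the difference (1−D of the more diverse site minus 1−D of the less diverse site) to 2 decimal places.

0.03

Community X: N=120, proportions 0.0833, 0.125, 0.1167, 0.0667, 0.1, 0.1083, 0.1, 0.1, 0.075, 0.125, giving 1−D = 0.8964 (working shown to 4 dp, full precision carried).
Community Y: N=75, proportions 0.1333, 0.08, 0.1733, 0.12, 0.1733, 0.12, 0.08, 0.12, giving 1−D = 0.8661.
Difference = |0.8964 − 0.8661| = 0.0303, i.e. 0.03 to 2 decimal places.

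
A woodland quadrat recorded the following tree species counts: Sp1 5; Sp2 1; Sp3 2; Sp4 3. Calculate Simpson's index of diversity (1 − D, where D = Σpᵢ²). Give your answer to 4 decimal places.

0.6777

Total N = 5+1+2+3 = 11, so the proportions are 0.454545, 0.090909, 0.181818, 0.272727 (working shown to 6 dp, full precision carried).
D = 0.454545² + 0.090909² + 0.181818² + 0.272727² = 0.206612 + 0.008264 + 0.033058 + 0.074380 = 0.322314.
So 1 − D = 0.677686, i.e. 0.6777 to 4 decimal places.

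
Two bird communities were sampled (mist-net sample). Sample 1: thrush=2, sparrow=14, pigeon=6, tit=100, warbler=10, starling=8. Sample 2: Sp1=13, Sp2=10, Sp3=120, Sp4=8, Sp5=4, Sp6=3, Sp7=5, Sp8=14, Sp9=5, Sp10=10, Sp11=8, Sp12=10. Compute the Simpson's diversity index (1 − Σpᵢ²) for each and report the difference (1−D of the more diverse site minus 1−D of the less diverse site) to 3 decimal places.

Sample 1: N=140, proportions 0.01429, 0.1, 0.04286, 0.71429, 0.07143, 0.05714, giving 1−D = 0.46939 (working shown to 5 dp, full precision carried).
Sample 2: N=210, proportions 0.0619, 0.04762, 0.57143, 0.0381, 0.01905, 0.01429, 0.02381, 0.06667, 0.02381, 0.04762, 0.0381, 0.04762, giving 1−D = 0.65379.
Difference = |0.46939 − 0.65379| = 0.18440, i.e. 0.184 to 3 decimal places.

0.184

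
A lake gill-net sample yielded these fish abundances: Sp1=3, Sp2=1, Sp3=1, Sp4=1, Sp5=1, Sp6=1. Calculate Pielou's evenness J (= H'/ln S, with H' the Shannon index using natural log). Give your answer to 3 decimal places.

0.931

Total N = 3+1+1+1+1+1 = 8, so the proportions are 0.375, 0.125, 0.125, 0.125, 0.125, 0.125 (working shown to 5 dp, full precision carried).
H' = −Σ pᵢ ln pᵢ = −((-0.36781) + (-0.25993) + (-0.25993) + (-0.25993) + (-0.25993) + (-0.25993)) = 1.66746.
With S = 6 species, ln S = 1.79176, so J = 1.66746/1.79176 = 0.93063, i.e. 0.931 to 3 decimal places.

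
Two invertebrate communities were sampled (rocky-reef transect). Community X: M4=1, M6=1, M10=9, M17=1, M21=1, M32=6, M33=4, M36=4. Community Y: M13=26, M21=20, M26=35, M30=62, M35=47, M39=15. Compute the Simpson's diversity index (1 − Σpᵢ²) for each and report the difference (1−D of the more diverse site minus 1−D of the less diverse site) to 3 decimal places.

0.006

Community X: N=27, proportions 0.03704, 0.03704, 0.33333, 0.03704, 0.03704, 0.22222, 0.14815, 0.14815, giving 1−D = 0.79012 (working shown to 5 dp, full precision carried).
Community Y: N=205, proportions 0.12683, 0.09756, 0.17073, 0.30244, 0.22927, 0.07317, giving 1−D = 0.79586.
Difference = |0.79012 − 0.79586| = 0.00574, i.e. 0.006 to 3 decimal places.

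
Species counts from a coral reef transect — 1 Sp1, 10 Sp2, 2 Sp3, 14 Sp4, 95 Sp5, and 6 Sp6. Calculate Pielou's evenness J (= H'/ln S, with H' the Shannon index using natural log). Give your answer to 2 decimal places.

0.51

Total N = 1+10+2+14+95+6 = 128, so the proportions are 0.0078, 0.0781, 0.0156, 0.1094, 0.7422, 0.0469 (working shown to 4 dp, full precision carried).
H' = −Σ pᵢ ln pᵢ = −((-0.0379) + (-0.1992) + (-0.0650) + (-0.2420) + (-0.2213) + (-0.1435)) = 0.9088.
With S = 6 species, ln S = 1.7918, so J = 0.9088/1.7918 = 0.5072, i.e. 0.51 to 2 decimal places.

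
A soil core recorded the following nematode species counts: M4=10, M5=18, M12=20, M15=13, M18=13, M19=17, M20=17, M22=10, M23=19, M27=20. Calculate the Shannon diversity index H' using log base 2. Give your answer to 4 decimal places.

3.2802

Total N = 10+18+20+13+13+17+17+10+19+20 = 157, so the proportions are 0.063694, 0.11465, 0.127389, 0.082803, 0.082803, 0.10828, 0.10828, 0.063694, 0.121019, 0.127389 (working shown to 6 dp, full precision carried).
Each pᵢ log₂ pᵢ term: 0.063694×(-3.972693)=-0.253038, 0.11465×(-3.124696)=-0.358245, 0.127389×(-2.972693)=-0.378687, 0.082803×(-3.594181)=-0.297607, 0.082803×(-3.594181)=-0.297607, 0.10828×(-3.207158)=-0.347272, 0.10828×(-3.207158)=-0.347272, 0.063694×(-3.972693)=-0.253038, 0.121019×(-3.046693)=-0.368708, 0.127389×(-2.972693)=-0.378687.
Sum = -3.280161, so H' = 3.2802.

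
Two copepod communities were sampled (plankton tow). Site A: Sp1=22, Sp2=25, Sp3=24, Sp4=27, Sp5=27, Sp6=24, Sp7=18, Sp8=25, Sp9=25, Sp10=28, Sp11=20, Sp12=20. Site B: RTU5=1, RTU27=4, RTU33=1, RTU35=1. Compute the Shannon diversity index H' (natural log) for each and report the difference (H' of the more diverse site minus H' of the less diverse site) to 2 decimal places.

Site A: N=285, proportions 0.0772, 0.0877, 0.0842, 0.0947, 0.0947, 0.0842, 0.0632, 0.0877, 0.0877, 0.0982, 0.0702, 0.0702, giving H' = 2.4767 (working shown to 4 dp, full precision carried).
Site B: N=7, proportions 0.1429, 0.5714, 0.1429, 0.1429, giving H' = 1.1537.
Difference = |2.4767 − 1.1537| = 1.3230, i.e. 1.32 to 2 decimal places.

1.32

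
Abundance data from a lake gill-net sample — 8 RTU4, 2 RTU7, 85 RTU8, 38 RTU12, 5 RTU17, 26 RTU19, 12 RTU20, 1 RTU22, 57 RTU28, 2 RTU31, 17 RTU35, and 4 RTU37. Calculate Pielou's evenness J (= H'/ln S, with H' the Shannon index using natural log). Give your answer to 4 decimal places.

0.7581

Total N = 8+2+85+38+5+26+12+1+57+2+17+4 = 257, so the proportions are 0.031128, 0.007782, 0.330739, 0.14786, 0.019455, 0.101167, 0.046693, 0.003891, 0.22179, 0.007782, 0.066148, 0.015564 (working shown to 6 dp, full precision carried).
H' = −Σ pᵢ ln pᵢ = −((-0.108004) + (-0.037789) + (-0.365938) + (-0.282633) + (-0.076647) + (-0.231772) + (-0.143074) + (-0.021592) + (-0.334021) + (-0.037789) + (-0.179649) + (-0.064790)) = 1.883698.
With S = 12 species, ln S = 2.484907, so J = 1.883698/2.484907 = 0.758056, i.e. 0.7581 to 4 decimal places.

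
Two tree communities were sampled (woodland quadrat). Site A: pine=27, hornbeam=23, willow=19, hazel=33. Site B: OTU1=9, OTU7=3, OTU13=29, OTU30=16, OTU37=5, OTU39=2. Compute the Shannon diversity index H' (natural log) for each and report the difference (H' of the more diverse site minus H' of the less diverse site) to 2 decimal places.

Site A: N=102, proportions 0.2647, 0.2255, 0.1863, 0.3235, giving H' = 1.3658 (working shown to 4 dp, full precision carried).
Site B: N=64, proportions 0.1406, 0.0469, 0.4531, 0.25, 0.0781, 0.0312, giving H' = 1.4320.
Difference = |1.3658 − 1.4320| = 0.0662, i.e. 0.07 to 2 decimal places.

0.07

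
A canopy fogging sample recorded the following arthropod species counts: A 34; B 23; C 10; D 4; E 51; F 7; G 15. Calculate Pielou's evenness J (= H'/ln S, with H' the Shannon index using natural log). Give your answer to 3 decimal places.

Total N = 34+23+10+4+51+7+15 = 144, so the proportions are 0.23611, 0.15972, 0.06944, 0.02778, 0.35417, 0.04861, 0.10417 (working shown to 5 dp, full precision carried).
H' = −Σ pᵢ ln pᵢ = −((-0.34082) + (-0.29298) + (-0.18522) + (-0.09954) + (-0.36762) + (-0.14700) + (-0.23560)) = 1.66878.
With S = 7 species, ln S = 1.94591, so J = 1.66878/1.94591 = 0.85758, i.e. 0.858 to 3 decimal places.

0.858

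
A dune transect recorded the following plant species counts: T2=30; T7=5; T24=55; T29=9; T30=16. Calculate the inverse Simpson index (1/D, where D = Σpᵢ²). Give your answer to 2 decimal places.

Total N = 30+5+55+9+16 = 115, so the proportions are 0.26087, 0.04348, 0.47826, 0.07826, 0.13913 (working shown to 5 dp, full precision carried).
D = 0.26087² + 0.04348² + 0.47826² + 0.07826² + 0.13913² = 0.06805 + 0.00189 + 0.22873 + 0.00612 + 0.01936 = 0.32416.
So 1/D = 3.0849, i.e. 3.08 to 2 decimal places.

3.08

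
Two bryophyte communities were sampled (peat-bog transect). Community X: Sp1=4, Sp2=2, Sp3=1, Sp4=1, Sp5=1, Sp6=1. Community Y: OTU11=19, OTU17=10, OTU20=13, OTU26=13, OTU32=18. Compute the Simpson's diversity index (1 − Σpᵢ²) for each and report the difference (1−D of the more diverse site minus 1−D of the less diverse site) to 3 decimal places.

0.029

Community X: N=10, proportions 0.4, 0.2, 0.1, 0.1, 0.1, 0.1, giving 1−D = 0.76000 (working shown to 5 dp, full precision carried).
Community Y: N=73, proportions 0.26027, 0.13699, 0.17808, 0.17808, 0.24658, giving 1−D = 0.78927.
Difference = |0.76000 − 0.78927| = 0.02927, i.e. 0.029 to 3 decimal places.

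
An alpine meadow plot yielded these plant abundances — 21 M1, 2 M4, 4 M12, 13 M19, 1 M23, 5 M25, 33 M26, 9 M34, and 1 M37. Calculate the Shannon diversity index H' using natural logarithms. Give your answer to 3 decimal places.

Total N = 21+2+4+13+1+5+33+9+1 = 89, so the proportions are 0.23596, 0.02247, 0.04494, 0.14607, 0.01124, 0.05618, 0.37079, 0.10112, 0.01124 (working shown to 5 dp, full precision carried).
Each pᵢ ln pᵢ term: 0.23596×(-1.44411)=-0.34075, 0.02247×(-3.79549)=-0.08529, 0.04494×(-3.10234)=-0.13943, 0.14607×(-1.92369)=-0.28099, 0.01124×(-4.48864)=-0.05043, 0.05618×(-2.87920)=-0.16175, 0.37079×(-0.99213)=-0.36787, 0.10112×(-2.29141)=-0.23172, 0.01124×(-4.48864)=-0.05043.
Sum = -1.70866, so H' = 1.709.

1.709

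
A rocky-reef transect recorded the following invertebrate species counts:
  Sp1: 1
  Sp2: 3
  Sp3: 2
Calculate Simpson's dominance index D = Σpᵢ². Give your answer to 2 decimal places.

0.39

Total N = 1+3+2 = 6, so the proportions are 0.1667, 0.5, 0.3333 (working shown to 4 dp, full precision carried).
D = 0.1667² + 0.5² + 0.3333² = 0.0278 + 0.2500 + 0.1111 = 0.3889.
To 2 decimal places, D = 0.39.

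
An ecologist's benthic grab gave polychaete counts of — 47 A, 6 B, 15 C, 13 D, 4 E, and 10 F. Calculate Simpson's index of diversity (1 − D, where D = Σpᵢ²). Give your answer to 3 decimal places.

0.695

Total N = 47+6+15+13+4+10 = 95, so the proportions are 0.49474, 0.06316, 0.15789, 0.13684, 0.04211, 0.10526 (working shown to 5 dp, full precision carried).
D = 0.49474² + 0.06316² + 0.15789² + 0.13684² + 0.04211² + 0.10526² = 0.24476 + 0.00399 + 0.02493 + 0.01873 + 0.00177 + 0.01108 = 0.30526.
So 1 − D = 0.69474, i.e. 0.695 to 3 decimal places.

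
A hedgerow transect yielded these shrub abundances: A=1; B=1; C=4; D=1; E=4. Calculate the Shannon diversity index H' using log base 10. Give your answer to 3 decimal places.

0.604

Total N = 1+1+4+1+4 = 11, so the proportions are 0.09091, 0.09091, 0.36364, 0.09091, 0.36364 (working shown to 5 dp, full precision carried).
Each pᵢ log₁₀ pᵢ term: 0.09091×(-1.04139)=-0.09467, 0.09091×(-1.04139)=-0.09467, 0.36364×(-0.43933)=-0.15976, 0.09091×(-1.04139)=-0.09467, 0.36364×(-0.43933)=-0.15976.
Sum = -0.60353, so H' = 0.604.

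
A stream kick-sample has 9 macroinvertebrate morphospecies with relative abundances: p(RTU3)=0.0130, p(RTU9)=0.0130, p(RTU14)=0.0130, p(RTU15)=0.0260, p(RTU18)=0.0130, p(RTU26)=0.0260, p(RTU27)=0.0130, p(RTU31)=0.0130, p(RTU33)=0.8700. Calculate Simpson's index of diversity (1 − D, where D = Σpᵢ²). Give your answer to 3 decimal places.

D = 0.013² + 0.013² + 0.013² + 0.026² + 0.013² + 0.026² + 0.013² + 0.013² + 0.87² = 0.00017 + 0.00017 + 0.00017 + 0.00068 + 0.00017 + 0.00068 + 0.00017 + 0.00017 + 0.75690 = 0.75927 (working shown to 5 dp, full precision carried).
So 1 − D = 0.24073, i.e. 0.241 to 3 decimal places.

0.241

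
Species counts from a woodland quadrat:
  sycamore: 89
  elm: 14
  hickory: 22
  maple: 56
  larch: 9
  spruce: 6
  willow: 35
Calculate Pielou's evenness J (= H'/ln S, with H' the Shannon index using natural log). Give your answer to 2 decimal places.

Total N = 89+14+22+56+9+6+35 = 231, so the proportions are 0.3853, 0.0606, 0.0952, 0.2424, 0.039, 0.026, 0.1515 (working shown to 4 dp, full precision carried).
H' = −Σ pᵢ ln pᵢ = −((-0.3675) + (-0.1699) + (-0.2239) + (-0.3435) + (-0.1264) + (-0.0948) + (-0.2859)) = 1.6120.
With S = 7 species, ln S = 1.9459, so J = 1.6120/1.9459 = 0.8284, i.e. 0.83 to 2 decimal places.

0.83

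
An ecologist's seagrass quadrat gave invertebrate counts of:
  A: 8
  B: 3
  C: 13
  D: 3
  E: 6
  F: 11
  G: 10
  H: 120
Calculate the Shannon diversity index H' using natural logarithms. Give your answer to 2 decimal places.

1.19

Total N = 8+3+13+3+6+11+10+120 = 174, so the proportions are 0.046, 0.0172, 0.0747, 0.0172, 0.0345, 0.0632, 0.0575, 0.6897 (working shown to 4 dp, full precision carried).
Each pᵢ ln pᵢ term: 0.046×(-3.0796)=-0.1416, 0.0172×(-4.0604)=-0.0700, 0.0747×(-2.5941)=-0.1938, 0.0172×(-4.0604)=-0.0700, 0.0345×(-3.3673)=-0.1161, 0.0632×(-2.7612)=-0.1746, 0.0575×(-2.8565)=-0.1642, 0.6897×(-0.3716)=-0.2563.
Sum = -1.1865, so H' = 1.19.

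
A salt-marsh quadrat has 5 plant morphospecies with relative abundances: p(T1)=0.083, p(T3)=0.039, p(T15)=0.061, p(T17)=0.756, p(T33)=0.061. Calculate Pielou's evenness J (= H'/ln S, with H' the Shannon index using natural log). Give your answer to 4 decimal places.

H' = −Σ pᵢ ln pᵢ = −((-0.206580) + (-0.126524) + (-0.170610) + (-0.211464) + (-0.170610)) = 0.885787 (working shown to 6 dp, full precision carried).
With S = 5 species, ln S = 1.609438, so J = 0.885787/1.609438 = 0.550370, i.e. 0.5504 to 4 decimal places.

0.5504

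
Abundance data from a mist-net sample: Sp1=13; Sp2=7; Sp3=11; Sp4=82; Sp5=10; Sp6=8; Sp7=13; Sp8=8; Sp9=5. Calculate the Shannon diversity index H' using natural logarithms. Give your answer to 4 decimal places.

Total N = 13+7+11+82+10+8+13+8+5 = 157, so the proportions are 0.082803, 0.044586, 0.070064, 0.522293, 0.063694, 0.050955, 0.082803, 0.050955, 0.031847 (working shown to 6 dp, full precision carried).
Each pᵢ ln pᵢ term: 0.082803×(-2.491296)=-0.206286, 0.044586×(-3.110336)=-0.138677, 0.070064×(-2.658351)=-0.186254, 0.522293×(-0.649527)=-0.339243, 0.063694×(-2.753661)=-0.175392, 0.050955×(-2.976804)=-0.151684, 0.082803×(-2.491296)=-0.206286, 0.050955×(-2.976804)=-0.151684, 0.031847×(-3.446808)=-0.109771.
Sum = -1.665278, so H' = 1.6653.

1.6653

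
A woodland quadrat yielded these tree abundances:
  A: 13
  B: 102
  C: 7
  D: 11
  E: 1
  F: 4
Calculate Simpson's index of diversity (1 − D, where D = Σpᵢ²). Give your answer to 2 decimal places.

Total N = 13+102+7+11+1+4 = 138, so the proportions are 0.094203, 0.73913, 0.050725, 0.07971, 0.007246, 0.028986 (working shown to 6 dp, full precision carried).
D = 0.094203² + 0.73913² + 0.050725² + 0.07971² + 0.007246² + 0.028986² = 0.008874 + 0.546314 + 0.002573 + 0.006354 + 0.000053 + 0.000840 = 0.565007.
So 1 − D = 0.434993, i.e. 0.43 to 2 decimal places.

0.43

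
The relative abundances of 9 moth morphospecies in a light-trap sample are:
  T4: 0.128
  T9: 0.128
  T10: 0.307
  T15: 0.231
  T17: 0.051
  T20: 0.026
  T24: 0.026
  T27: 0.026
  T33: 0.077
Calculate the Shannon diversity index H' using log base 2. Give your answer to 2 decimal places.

Each pᵢ log₂ pᵢ term (working shown to 4 dp, full precision carried): 0.128×(-2.9658)=-0.3796, 0.128×(-2.9658)=-0.3796, 0.307×(-1.7037)=-0.5230, 0.231×(-2.1140)=-0.4883, 0.051×(-4.2934)=-0.2190, 0.026×(-5.2653)=-0.1369, 0.026×(-5.2653)=-0.1369, 0.026×(-5.2653)=-0.1369, 0.077×(-3.6990)=-0.2848.
Sum = -2.6851, so H' = 2.69.

2.69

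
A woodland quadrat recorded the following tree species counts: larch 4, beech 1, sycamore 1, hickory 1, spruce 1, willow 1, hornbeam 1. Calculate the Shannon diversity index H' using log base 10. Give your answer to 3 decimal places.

Total N = 4+1+1+1+1+1+1 = 10, so the proportions are 0.4, 0.1, 0.1, 0.1, 0.1, 0.1, 0.1 (working shown to 5 dp, full precision carried).
Each pᵢ log₁₀ pᵢ term: 0.4×(-0.39794)=-0.15918, 0.1×(-1.00000)=-0.10000, 0.1×(-1.00000)=-0.10000, 0.1×(-1.00000)=-0.10000, 0.1×(-1.00000)=-0.10000, 0.1×(-1.00000)=-0.10000, 0.1×(-1.00000)=-0.10000.
Sum = -0.75918, so H' = 0.759.

0.759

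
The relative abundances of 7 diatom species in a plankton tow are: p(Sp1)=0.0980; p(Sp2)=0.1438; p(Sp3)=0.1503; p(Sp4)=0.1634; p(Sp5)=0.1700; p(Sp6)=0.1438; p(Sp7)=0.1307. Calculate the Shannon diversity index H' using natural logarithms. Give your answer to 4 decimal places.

Each pᵢ ln pᵢ term (working shown to 6 dp, full precision carried): 0.098×(-2.322788)=-0.227633, 0.1438×(-1.939332)=-0.278876, 0.1503×(-1.895122)=-0.284837, 0.1634×(-1.811554)=-0.296008, 0.17×(-1.771957)=-0.301233, 0.1438×(-1.939332)=-0.278876, 0.1307×(-2.034851)=-0.265955.
Sum = -1.933417, so H' = 1.9334.

1.9334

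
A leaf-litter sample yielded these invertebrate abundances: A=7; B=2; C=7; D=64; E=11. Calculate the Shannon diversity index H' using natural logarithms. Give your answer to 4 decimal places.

0.9815

Total N = 7+2+7+64+11 = 91, so the proportions are 0.076923, 0.021978, 0.076923, 0.703297, 0.120879 (working shown to 6 dp, full precision carried).
Each pᵢ ln pᵢ term: 0.076923×(-2.564949)=-0.197304, 0.021978×(-3.817712)=-0.083906, 0.076923×(-2.564949)=-0.197304, 0.703297×(-0.351976)=-0.247544, 0.120879×(-2.112964)=-0.255413.
Sum = -0.981470, so H' = 0.9815.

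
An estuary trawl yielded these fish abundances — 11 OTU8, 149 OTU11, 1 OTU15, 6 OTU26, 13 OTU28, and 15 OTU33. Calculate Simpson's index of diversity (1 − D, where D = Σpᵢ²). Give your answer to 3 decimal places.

Total N = 11+149+1+6+13+15 = 195, so the proportions are 0.05641, 0.7641, 0.00513, 0.03077, 0.06667, 0.07692 (working shown to 5 dp, full precision carried).
D = 0.05641² + 0.7641² + 0.00513² + 0.03077² + 0.06667² + 0.07692² = 0.00318 + 0.58385 + 0.00003 + 0.00095 + 0.00444 + 0.00592 = 0.59837.
So 1 − D = 0.40163, i.e. 0.402 to 3 decimal places.

0.402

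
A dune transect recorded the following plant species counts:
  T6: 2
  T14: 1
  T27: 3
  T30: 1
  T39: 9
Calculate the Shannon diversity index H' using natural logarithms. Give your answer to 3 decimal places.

Total N = 2+1+3+1+9 = 16, so the proportions are 0.125, 0.0625, 0.1875, 0.0625, 0.5625 (working shown to 5 dp, full precision carried).
Each pᵢ ln pᵢ term: 0.125×(-2.07944)=-0.25993, 0.0625×(-2.77259)=-0.17329, 0.1875×(-1.67398)=-0.31387, 0.0625×(-2.77259)=-0.17329, 0.5625×(-0.57536)=-0.32364.
Sum = -1.24402, so H' = 1.244.

1.244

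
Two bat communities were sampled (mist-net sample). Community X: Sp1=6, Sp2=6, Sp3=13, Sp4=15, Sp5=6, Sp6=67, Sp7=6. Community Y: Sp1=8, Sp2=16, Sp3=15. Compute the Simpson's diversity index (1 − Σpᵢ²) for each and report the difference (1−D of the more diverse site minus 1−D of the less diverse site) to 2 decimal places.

0.00

Community X: N=119, proportions 0.0504, 0.0504, 0.1092, 0.1261, 0.0504, 0.563, 0.0504, giving 1−D = 0.6450 (working shown to 4 dp, full precision carried).
Community Y: N=39, proportions 0.2051, 0.4103, 0.3846, giving 1−D = 0.6417.
Difference = |0.6450 − 0.6417| = 0.0033, i.e. 0.00 to 2 decimal places.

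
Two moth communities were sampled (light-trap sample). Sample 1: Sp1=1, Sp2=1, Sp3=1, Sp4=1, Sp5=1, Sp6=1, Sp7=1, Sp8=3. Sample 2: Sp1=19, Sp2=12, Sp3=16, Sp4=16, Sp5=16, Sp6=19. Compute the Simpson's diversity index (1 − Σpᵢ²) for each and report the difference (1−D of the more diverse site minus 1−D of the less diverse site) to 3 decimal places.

0.010

Sample 1: N=10, proportions 0.1, 0.1, 0.1, 0.1, 0.1, 0.1, 0.1, 0.3, giving 1−D = 0.84000 (working shown to 5 dp, full precision carried).
Sample 2: N=98, proportions 0.19388, 0.12245, 0.16327, 0.16327, 0.16327, 0.19388, giving 1−D = 0.82986.
Difference = |0.84000 − 0.82986| = 0.01014, i.e. 0.010 to 3 decimal places.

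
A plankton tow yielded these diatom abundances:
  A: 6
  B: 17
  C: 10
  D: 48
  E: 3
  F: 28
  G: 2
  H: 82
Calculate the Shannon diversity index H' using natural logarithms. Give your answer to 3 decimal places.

Total N = 6+17+10+48+3+28+2+82 = 196, so the proportions are 0.03061, 0.08673, 0.05102, 0.2449, 0.01531, 0.14286, 0.0102, 0.41837 (working shown to 5 dp, full precision carried).
Each pᵢ ln pᵢ term: 0.03061×(-3.48636)=-0.10673, 0.08673×(-2.44490)=-0.21206, 0.05102×(-2.97553)=-0.15181, 0.2449×(-1.40691)=-0.34455, 0.01531×(-4.17950)=-0.06397, 0.14286×(-1.94591)=-0.27799, 0.0102×(-4.58497)=-0.04679, 0.41837×(-0.87140)=-0.36456.
Sum = -1.56845, so H' = 1.568.

1.568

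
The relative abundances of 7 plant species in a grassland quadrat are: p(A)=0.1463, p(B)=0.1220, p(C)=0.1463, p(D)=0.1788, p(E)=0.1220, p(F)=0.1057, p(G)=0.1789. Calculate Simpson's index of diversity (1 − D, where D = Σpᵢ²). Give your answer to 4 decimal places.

0.8523

D = 0.1463² + 0.122² + 0.1463² + 0.1788² + 0.122² + 0.1057² + 0.1789² = 0.021404 + 0.014884 + 0.021404 + 0.031969 + 0.014884 + 0.011172 + 0.032005 = 0.147723 (working shown to 6 dp, full precision carried).
So 1 − D = 0.852277, i.e. 0.8523 to 4 decimal places.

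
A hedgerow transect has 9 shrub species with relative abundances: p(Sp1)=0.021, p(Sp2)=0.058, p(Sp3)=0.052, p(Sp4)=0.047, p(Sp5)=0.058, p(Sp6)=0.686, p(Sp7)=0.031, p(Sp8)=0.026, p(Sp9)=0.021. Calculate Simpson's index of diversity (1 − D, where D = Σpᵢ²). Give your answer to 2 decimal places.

D = 0.021² + 0.058² + 0.052² + 0.047² + 0.058² + 0.686² + 0.031² + 0.026² + 0.021² = 0.0004 + 0.0034 + 0.0027 + 0.0022 + 0.0034 + 0.4706 + 0.0010 + 0.0007 + 0.0004 = 0.4848 (working shown to 4 dp, full precision carried).
So 1 − D = 0.5152, i.e. 0.52 to 2 decimal places.

0.52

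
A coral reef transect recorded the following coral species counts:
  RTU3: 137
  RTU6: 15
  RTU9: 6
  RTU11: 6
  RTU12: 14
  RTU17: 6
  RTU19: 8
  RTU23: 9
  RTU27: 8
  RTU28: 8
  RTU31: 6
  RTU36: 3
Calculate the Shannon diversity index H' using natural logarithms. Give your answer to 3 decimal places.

1.582

Total N = 137+15+6+6+14+6+8+9+8+8+6+3 = 226, so the proportions are 0.60619, 0.06637, 0.02655, 0.02655, 0.06195, 0.02655, 0.0354, 0.03982, 0.0354, 0.0354, 0.02655, 0.01327 (working shown to 5 dp, full precision carried).
Each pᵢ ln pᵢ term: 0.60619×(-0.50055)=-0.30343, 0.06637×(-2.71248)=-0.18003, 0.02655×(-3.62878)=-0.09634, 0.02655×(-3.62878)=-0.09634, 0.06195×(-2.78148)=-0.17230, 0.02655×(-3.62878)=-0.09634, 0.0354×(-3.34109)=-0.11827, 0.03982×(-3.22331)=-0.12836, 0.0354×(-3.34109)=-0.11827, 0.0354×(-3.34109)=-0.11827, 0.02655×(-3.62878)=-0.09634, 0.01327×(-4.32192)=-0.05737.
Sum = -1.58166, so H' = 1.582.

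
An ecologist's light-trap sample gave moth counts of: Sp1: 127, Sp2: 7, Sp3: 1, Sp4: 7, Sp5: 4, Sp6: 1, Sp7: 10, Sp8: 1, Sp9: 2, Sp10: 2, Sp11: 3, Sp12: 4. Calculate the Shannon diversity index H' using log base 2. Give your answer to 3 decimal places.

Total N = 127+7+1+7+4+1+10+1+2+2+3+4 = 169, so the proportions are 0.75148, 0.04142, 0.00592, 0.04142, 0.02367, 0.00592, 0.05917, 0.00592, 0.01183, 0.01183, 0.01775, 0.02367 (working shown to 5 dp, full precision carried).
Each pᵢ log₂ pᵢ term: 0.75148×(-0.41219)=-0.30976, 0.04142×(-4.59352)=-0.19026, 0.00592×(-7.40088)=-0.04379, 0.04142×(-4.59352)=-0.19026, 0.02367×(-5.40088)=-0.12783, 0.00592×(-7.40088)=-0.04379, 0.05917×(-4.07895)=-0.24136, 0.00592×(-7.40088)=-0.04379, 0.01183×(-6.40088)=-0.07575, 0.01183×(-6.40088)=-0.07575, 0.01775×(-5.81592)=-0.10324, 0.02367×(-5.40088)=-0.12783.
Sum = -1.57342, so H' = 1.573.

1.573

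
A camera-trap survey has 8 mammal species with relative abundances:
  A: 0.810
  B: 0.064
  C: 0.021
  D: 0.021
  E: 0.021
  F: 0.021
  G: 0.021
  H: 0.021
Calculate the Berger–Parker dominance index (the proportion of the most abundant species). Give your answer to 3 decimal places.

The largest proportion is 0.81, i.e. d = 0.810 to 3 decimal places.

0.810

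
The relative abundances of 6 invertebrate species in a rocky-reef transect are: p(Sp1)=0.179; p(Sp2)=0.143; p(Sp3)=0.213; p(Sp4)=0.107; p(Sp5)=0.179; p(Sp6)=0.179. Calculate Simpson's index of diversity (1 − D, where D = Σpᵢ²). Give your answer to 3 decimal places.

0.827

D = 0.179² + 0.143² + 0.213² + 0.107² + 0.179² + 0.179² = 0.03204 + 0.02045 + 0.04537 + 0.01145 + 0.03204 + 0.03204 = 0.17339 (working shown to 5 dp, full precision carried).
So 1 − D = 0.82661, i.e. 0.827 to 3 decimal places.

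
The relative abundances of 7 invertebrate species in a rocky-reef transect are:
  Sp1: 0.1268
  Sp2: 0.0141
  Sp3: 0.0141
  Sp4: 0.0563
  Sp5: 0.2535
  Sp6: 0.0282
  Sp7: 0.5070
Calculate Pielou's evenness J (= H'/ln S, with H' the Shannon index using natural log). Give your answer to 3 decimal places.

0.687

H' = −Σ pᵢ ln pᵢ = −((-0.26186) + (-0.06009) + (-0.06009) + (-0.16198) + (-0.34790) + (-0.10063) + (-0.34438)) = 1.33692 (working shown to 5 dp, full precision carried).
With S = 7 species, ln S = 1.94591, so J = 1.33692/1.94591 = 0.68704, i.e. 0.687 to 3 decimal places.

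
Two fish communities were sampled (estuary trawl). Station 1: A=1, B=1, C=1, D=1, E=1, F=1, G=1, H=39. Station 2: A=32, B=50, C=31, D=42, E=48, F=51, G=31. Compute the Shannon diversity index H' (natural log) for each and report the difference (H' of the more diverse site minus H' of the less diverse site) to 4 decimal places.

1.2010

Station 1: N=46, proportions 0.021739, 0.021739, 0.021739, 0.021739, 0.021739, 0.021739, 0.021739, 0.847826, giving H' = 0.722578 (working shown to 6 dp, full precision carried).
Station 2: N=285, proportions 0.112281, 0.175439, 0.108772, 0.147368, 0.168421, 0.178947, 0.108772, giving H' = 1.923595.
Difference = |0.722578 − 1.923595| = 1.201017, i.e. 1.2010 to 4 decimal places.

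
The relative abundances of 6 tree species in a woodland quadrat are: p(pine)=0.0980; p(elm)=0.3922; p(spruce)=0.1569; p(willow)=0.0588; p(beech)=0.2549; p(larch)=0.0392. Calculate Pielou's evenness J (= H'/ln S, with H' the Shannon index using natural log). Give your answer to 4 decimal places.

H' = −Σ pᵢ ln pᵢ = −((-0.227633) + (-0.367093) + (-0.290602) + (-0.166616) + (-0.348419) + (-0.126972)) = 1.527335 (working shown to 6 dp, full precision carried).
With S = 6 species, ln S = 1.791759, so J = 1.527335/1.791759 = 0.852422, i.e. 0.8524 to 4 decimal places.

0.8524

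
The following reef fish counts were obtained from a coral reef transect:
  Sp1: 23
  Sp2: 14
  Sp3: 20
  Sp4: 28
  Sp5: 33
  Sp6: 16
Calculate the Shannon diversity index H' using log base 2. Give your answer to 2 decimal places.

Total N = 23+14+20+28+33+16 = 134, so the proportions are 0.1716, 0.1045, 0.1493, 0.209, 0.2463, 0.1194 (working shown to 4 dp, full precision carried).
Each pᵢ log₂ pᵢ term: 0.1716×(-2.5425)=-0.4364, 0.1045×(-3.2587)=-0.3405, 0.1493×(-2.7442)=-0.4096, 0.209×(-2.2587)=-0.4720, 0.2463×(-2.0217)=-0.4979, 0.1194×(-3.0661)=-0.3661.
Sum = -2.5224, so H' = 2.52.

2.52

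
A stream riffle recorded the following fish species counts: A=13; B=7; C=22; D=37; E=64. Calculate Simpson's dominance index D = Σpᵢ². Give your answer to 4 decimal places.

Total N = 13+7+22+37+64 = 143, so the proportions are 0.090909, 0.048951, 0.153846, 0.258741, 0.447552 (working shown to 6 dp, full precision carried).
D = 0.090909² + 0.048951² + 0.153846² + 0.258741² + 0.447552² = 0.008264 + 0.002396 + 0.023669 + 0.066947 + 0.200303 = 0.301580.
To 4 decimal places, D = 0.3016.

0.3016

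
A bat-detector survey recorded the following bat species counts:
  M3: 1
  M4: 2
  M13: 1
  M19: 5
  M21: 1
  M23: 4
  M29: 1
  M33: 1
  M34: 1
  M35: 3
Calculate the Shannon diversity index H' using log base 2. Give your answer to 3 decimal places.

3.004

Total N = 1+2+1+5+1+4+1+1+1+3 = 20, so the proportions are 0.05, 0.1, 0.05, 0.25, 0.05, 0.2, 0.05, 0.05, 0.05, 0.15 (working shown to 5 dp, full precision carried).
Each pᵢ log₂ pᵢ term: 0.05×(-4.32193)=-0.21610, 0.1×(-3.32193)=-0.33219, 0.05×(-4.32193)=-0.21610, 0.25×(-2.00000)=-0.50000, 0.05×(-4.32193)=-0.21610, 0.2×(-2.32193)=-0.46439, 0.05×(-4.32193)=-0.21610, 0.05×(-4.32193)=-0.21610, 0.05×(-4.32193)=-0.21610, 0.15×(-2.73697)=-0.41054.
Sum = -3.00370, so H' = 3.004.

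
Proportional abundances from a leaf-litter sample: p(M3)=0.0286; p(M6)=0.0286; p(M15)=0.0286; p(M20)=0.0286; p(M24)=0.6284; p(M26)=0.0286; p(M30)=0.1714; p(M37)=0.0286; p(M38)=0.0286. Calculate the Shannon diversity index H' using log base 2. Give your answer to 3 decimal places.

Each pᵢ log₂ pᵢ term (working shown to 5 dp, full precision carried): 0.0286×(-5.12784)=-0.14666, 0.0286×(-5.12784)=-0.14666, 0.0286×(-5.12784)=-0.14666, 0.0286×(-5.12784)=-0.14666, 0.6284×(-0.67024)=-0.42118, 0.0286×(-5.12784)=-0.14666, 0.1714×(-2.54456)=-0.43614, 0.0286×(-5.12784)=-0.14666, 0.0286×(-5.12784)=-0.14666.
Sum = -1.88391, so H' = 1.884.

1.884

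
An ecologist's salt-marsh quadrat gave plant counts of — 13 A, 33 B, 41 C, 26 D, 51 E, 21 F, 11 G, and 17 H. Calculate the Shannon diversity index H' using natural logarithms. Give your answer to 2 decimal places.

Total N = 13+33+41+26+51+21+11+17 = 213, so the proportions are 0.061, 0.1549, 0.1925, 0.1221, 0.2394, 0.0986, 0.0516, 0.0798 (working shown to 4 dp, full precision carried).
Each pᵢ ln pᵢ term: 0.061×(-2.7963)=-0.1707, 0.1549×(-1.8648)=-0.2889, 0.1925×(-1.6477)=-0.3172, 0.1221×(-2.1032)=-0.2567, 0.2394×(-1.4295)=-0.3423, 0.0986×(-2.3168)=-0.2284, 0.0516×(-2.9634)=-0.1530, 0.0798×(-2.5281)=-0.2018.
Sum = -1.9590, so H' = 1.96.

1.96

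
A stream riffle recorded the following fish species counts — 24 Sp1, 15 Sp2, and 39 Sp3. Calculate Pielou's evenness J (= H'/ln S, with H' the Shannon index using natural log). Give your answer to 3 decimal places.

0.934

Total N = 24+15+39 = 78, so the proportions are 0.30769, 0.19231, 0.5 (working shown to 5 dp, full precision carried).
H' = −Σ pᵢ ln pᵢ = −((-0.36266) + (-0.31705) + (-0.34657)) = 1.02629.
With S = 3 species, ln S = 1.09861, so J = 1.02629/1.09861 = 0.93417, i.e. 0.934 to 3 decimal places.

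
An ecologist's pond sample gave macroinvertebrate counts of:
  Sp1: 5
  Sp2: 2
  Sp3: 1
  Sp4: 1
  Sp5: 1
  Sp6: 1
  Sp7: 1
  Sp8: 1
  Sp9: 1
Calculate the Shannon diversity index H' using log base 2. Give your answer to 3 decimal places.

Total N = 5+2+1+1+1+1+1+1+1 = 14, so the proportions are 0.35714, 0.14286, 0.07143, 0.07143, 0.07143, 0.07143, 0.07143, 0.07143, 0.07143 (working shown to 5 dp, full precision carried).
Each pᵢ log₂ pᵢ term: 0.35714×(-1.48543)=-0.53051, 0.14286×(-2.80735)=-0.40105, 0.07143×(-3.80735)=-0.27195, 0.07143×(-3.80735)=-0.27195, 0.07143×(-3.80735)=-0.27195, 0.07143×(-3.80735)=-0.27195, 0.07143×(-3.80735)=-0.27195, 0.07143×(-3.80735)=-0.27195, 0.07143×(-3.80735)=-0.27195.
Sum = -2.83524, so H' = 2.835.

2.835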